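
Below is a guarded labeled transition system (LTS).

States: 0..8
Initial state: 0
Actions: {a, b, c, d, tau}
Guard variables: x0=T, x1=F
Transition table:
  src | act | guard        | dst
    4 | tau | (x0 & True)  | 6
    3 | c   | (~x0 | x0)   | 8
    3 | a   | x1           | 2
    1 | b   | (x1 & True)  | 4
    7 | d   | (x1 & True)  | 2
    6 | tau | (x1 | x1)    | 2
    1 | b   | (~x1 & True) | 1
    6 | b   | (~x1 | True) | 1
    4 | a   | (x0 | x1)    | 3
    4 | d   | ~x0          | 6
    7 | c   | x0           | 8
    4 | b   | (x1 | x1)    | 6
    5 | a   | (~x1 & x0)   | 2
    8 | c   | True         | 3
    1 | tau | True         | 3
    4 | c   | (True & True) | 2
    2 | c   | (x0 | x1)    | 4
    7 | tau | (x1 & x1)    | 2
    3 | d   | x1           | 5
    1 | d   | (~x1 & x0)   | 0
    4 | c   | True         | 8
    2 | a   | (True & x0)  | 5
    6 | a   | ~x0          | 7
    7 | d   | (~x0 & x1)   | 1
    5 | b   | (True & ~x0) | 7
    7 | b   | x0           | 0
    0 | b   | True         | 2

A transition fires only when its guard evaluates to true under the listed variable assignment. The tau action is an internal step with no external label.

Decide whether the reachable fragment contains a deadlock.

Reachable = {0,1,2,3,4,5,6,8}
  0: b→2  [1 exit(s)]
  1: b→1  d→0  tau→3  [3 exit(s)]
  2: a→5  c→4  [2 exit(s)]
  3: c→8  [1 exit(s)]
  4: a→3  c→2  c→8  tau→6  [4 exit(s)]
  5: a→2  [1 exit(s)]
  6: b→1  [1 exit(s)]
  8: c→3  [1 exit(s)]

Answer: DEADLOCK-FREE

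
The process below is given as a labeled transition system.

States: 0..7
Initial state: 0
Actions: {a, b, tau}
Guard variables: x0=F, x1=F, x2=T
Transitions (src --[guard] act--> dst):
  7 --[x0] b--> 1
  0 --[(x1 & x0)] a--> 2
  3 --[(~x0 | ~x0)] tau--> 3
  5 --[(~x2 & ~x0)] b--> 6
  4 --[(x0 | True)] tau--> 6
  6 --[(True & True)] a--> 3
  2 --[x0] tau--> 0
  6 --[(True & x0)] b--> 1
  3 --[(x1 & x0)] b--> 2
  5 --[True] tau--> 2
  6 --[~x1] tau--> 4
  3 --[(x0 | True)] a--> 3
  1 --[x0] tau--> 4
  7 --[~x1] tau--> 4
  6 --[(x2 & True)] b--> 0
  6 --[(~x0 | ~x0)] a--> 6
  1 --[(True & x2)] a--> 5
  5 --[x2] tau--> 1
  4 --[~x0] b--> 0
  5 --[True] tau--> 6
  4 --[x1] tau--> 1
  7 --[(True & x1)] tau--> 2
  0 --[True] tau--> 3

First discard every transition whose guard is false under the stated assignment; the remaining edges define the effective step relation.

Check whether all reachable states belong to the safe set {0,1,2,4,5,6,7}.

Answer: INVARIANT VIOLATED at state 3

Working:
Inv-set: {0,1,2,4,5,6,7}
R = {0,3}
  0: ✓
  3: VIOLATES
counterexample path to 3: tau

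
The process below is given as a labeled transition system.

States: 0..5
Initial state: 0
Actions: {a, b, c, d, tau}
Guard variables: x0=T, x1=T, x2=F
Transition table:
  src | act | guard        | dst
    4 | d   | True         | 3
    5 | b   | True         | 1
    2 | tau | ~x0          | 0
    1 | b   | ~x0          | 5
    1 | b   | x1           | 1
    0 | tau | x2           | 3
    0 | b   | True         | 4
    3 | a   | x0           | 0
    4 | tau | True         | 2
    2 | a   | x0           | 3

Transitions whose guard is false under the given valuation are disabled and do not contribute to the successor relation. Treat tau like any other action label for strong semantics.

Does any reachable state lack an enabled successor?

Answer: DEADLOCK-FREE

Analysis:
R = {0,2,3,4}
  0: b→4  [1 exit(s)]
  2: a→3  [1 exit(s)]
  3: a→0  [1 exit(s)]
  4: d→3  tau→2  [2 exit(s)]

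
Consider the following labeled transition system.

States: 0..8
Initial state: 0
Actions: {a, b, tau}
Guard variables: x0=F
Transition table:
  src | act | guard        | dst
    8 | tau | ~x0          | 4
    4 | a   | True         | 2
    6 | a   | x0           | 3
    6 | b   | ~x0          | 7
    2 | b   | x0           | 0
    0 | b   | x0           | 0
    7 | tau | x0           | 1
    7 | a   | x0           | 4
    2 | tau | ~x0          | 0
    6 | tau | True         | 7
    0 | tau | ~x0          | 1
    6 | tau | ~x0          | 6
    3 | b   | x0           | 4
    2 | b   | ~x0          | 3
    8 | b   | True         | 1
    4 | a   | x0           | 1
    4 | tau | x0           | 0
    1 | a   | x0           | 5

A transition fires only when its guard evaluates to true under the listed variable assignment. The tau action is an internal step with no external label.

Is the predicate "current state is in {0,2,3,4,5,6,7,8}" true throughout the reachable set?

Safe = {0,2,3,4,5,6,7,8}
Reachable = {0,1}
  0: ok
  1: outside
counterexample path to 1: tau

Answer: INVARIANT VIOLATED at state 1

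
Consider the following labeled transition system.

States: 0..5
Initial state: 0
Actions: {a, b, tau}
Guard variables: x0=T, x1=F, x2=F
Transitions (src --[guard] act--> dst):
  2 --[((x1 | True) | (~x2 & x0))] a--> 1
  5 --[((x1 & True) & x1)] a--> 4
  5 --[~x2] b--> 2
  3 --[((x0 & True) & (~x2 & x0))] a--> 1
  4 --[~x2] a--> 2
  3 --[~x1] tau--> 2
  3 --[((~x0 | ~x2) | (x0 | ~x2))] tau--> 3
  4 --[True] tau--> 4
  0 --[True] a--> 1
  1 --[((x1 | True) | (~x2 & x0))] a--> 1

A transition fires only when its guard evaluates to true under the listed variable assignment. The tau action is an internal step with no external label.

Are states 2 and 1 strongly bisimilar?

Answer: BISIMILAR

Analysis:
Refine partition for ~:
  round 0: {{0,1,2,3,4,5}}
  round 1: {{0,1,2},{3,4},{5}}
  round 2: {{0,1,2},{3},{4},{5}}
Fixed point at round 3; 4 class(es).
2∈{0,1,2}, 1∈{0,1,2}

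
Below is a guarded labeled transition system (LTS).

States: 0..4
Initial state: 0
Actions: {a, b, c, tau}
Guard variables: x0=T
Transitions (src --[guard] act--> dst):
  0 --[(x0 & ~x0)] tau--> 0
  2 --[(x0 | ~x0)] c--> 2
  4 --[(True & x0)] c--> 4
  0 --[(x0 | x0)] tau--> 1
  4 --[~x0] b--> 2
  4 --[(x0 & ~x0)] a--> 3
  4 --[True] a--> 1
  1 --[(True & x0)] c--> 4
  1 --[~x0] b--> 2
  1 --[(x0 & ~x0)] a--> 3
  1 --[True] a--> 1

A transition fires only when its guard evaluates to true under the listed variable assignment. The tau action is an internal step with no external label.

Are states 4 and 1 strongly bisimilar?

Answer: BISIMILAR

Trace:
Bisimulation quotient by refinement:
  round 0: {{0,1,2,3,4}}
  round 1: {{0},{1,4},{2},{3}}
Fixed point at round 2; 4 class(es).
4∈{1,4}, 1∈{1,4}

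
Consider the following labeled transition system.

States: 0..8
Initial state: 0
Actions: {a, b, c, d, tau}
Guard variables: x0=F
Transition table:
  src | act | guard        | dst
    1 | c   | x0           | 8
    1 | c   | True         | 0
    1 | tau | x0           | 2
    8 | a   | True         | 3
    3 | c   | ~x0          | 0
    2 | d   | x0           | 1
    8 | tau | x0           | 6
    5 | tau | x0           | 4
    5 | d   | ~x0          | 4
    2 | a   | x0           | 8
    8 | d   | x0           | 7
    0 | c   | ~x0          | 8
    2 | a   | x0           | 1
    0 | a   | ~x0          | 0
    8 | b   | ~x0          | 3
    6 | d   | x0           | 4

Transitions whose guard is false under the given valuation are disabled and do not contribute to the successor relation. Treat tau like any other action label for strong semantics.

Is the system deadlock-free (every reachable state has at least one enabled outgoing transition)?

Reachable = {0,3,8}
  0: a→0  c→8  [2 exit(s)]
  3: c→0  [1 exit(s)]
  8: a→3  b→3  [2 exit(s)]

Answer: DEADLOCK-FREE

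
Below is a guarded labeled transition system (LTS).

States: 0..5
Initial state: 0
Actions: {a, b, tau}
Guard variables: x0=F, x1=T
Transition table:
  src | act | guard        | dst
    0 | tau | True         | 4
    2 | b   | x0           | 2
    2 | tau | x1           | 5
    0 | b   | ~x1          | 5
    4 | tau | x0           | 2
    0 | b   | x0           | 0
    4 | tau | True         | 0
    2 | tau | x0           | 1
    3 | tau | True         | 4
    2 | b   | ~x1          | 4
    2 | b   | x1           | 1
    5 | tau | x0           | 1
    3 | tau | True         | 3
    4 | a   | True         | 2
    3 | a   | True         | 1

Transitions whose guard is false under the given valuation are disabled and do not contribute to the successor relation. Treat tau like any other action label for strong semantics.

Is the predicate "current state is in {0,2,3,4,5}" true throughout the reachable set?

Allowed set {0,2,3,4,5}
Reachable = {0,1,2,4,5}
  0: ✓
  1: outside
  2: ✓
  4: ✓
  5: ✓
counterexample path to 1: tau·a·b

Answer: INVARIANT VIOLATED at state 1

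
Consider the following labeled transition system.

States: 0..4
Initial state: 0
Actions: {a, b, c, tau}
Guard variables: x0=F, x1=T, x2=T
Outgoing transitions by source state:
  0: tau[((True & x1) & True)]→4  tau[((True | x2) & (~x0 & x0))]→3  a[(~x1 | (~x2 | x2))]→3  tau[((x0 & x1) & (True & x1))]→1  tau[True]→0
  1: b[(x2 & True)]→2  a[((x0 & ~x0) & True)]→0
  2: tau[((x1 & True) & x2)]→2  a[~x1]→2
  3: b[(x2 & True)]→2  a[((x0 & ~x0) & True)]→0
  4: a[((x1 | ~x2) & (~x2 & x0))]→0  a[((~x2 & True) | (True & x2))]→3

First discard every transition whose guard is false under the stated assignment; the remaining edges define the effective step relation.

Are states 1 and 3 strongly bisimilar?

Compute ~ classes (split until stable):
  π0 = {{0,1,2,3,4}}
  π1 = {{0},{1,3},{2},{4}}
stable after 2 split(s): 4 block(s)
class of 1: {1,3}; class of 3: {1,3}

Answer: BISIMILAR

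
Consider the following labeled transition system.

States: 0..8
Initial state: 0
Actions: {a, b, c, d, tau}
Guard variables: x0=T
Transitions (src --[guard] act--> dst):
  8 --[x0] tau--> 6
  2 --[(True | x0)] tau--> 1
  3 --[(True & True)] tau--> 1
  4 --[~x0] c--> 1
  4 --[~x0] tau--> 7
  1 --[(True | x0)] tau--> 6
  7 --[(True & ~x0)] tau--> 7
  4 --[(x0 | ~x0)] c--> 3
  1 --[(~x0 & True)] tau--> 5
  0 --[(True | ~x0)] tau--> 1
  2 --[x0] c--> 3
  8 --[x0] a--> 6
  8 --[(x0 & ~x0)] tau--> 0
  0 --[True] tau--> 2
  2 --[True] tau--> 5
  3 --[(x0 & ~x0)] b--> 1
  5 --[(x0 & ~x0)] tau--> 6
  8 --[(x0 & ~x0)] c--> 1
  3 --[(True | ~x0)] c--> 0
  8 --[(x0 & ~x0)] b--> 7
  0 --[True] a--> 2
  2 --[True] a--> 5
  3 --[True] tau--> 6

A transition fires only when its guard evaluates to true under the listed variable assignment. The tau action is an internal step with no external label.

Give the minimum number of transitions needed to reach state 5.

Breadth-first toward 5:
  depth 0: {0}
  depth 1: {1,2}
  depth 2: {3,5,6}
depth(5)=2, e.g. a·a

Answer: 2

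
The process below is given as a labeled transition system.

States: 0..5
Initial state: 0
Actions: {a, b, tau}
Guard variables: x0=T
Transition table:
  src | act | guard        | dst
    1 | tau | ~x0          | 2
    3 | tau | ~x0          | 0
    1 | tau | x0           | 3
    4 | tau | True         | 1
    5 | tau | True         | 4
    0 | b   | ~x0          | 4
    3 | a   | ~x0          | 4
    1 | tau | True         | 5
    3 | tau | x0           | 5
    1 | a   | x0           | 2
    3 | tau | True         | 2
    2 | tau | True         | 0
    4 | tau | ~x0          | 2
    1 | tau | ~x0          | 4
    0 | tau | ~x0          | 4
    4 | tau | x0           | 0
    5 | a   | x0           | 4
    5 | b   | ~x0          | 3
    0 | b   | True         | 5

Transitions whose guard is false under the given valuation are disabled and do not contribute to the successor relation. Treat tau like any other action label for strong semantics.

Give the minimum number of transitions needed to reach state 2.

BFS to 2:
  L0 = {0}
  L1 = {5}
  L2 = {4}
  L3 = {1}
  L4 = {2,3}
first hit 2 at d=4 via b·a·tau·a

Answer: 4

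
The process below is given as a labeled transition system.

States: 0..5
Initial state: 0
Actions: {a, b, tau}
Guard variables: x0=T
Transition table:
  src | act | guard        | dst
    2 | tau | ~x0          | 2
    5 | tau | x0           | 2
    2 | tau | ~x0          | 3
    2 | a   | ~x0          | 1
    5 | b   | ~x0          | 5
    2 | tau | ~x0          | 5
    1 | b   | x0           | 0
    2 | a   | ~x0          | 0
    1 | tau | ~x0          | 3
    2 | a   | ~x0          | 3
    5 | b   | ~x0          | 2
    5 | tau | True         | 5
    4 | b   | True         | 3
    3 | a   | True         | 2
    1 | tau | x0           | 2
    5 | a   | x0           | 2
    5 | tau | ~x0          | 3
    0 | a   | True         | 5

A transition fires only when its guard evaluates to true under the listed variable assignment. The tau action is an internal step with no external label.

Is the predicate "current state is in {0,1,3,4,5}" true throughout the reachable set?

Allowed set {0,1,3,4,5}
Reach set: {0,2,5}
  0: ✓
  2: ✗ unsafe
  5: ✓
counterexample path to 2: a·tau

Answer: INVARIANT VIOLATED at state 2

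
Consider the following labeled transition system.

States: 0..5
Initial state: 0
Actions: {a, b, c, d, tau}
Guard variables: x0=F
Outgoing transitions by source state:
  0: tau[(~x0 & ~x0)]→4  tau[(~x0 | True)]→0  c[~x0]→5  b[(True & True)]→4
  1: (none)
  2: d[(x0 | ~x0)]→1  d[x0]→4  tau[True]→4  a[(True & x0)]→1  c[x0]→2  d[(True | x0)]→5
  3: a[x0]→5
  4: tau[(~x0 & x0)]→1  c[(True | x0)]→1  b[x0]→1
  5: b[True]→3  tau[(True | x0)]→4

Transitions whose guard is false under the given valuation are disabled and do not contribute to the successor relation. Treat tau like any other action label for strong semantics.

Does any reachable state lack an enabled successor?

Answer: DEADLOCK at state 1

Trace:
Reachable = {0,1,3,4,5}
  0: b→4  c→5  tau→0  tau→4  [4 out]
  1: ∅  [no exit]
  3: ∅  [no exit]
  4: c→1  [1 out]
  5: b→3  tau→4  [2 out]
trace reaching 1: tau·c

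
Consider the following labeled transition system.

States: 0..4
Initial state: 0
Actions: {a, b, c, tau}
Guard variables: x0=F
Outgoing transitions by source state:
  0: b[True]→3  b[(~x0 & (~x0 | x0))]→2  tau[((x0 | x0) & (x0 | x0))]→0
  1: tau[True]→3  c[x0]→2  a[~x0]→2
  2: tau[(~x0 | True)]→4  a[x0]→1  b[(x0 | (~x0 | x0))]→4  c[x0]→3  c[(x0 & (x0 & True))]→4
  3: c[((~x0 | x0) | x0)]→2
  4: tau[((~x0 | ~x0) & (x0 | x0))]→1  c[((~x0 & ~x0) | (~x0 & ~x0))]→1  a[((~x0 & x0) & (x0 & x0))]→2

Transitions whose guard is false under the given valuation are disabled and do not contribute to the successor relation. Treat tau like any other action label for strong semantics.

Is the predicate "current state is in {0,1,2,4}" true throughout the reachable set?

Safe = {0,1,2,4}
R = {0,1,2,3,4}
  0: ok
  1: ok
  2: ok
  3: VIOLATES
  4: ok
reach 3 via b — violates

Answer: INVARIANT VIOLATED at state 3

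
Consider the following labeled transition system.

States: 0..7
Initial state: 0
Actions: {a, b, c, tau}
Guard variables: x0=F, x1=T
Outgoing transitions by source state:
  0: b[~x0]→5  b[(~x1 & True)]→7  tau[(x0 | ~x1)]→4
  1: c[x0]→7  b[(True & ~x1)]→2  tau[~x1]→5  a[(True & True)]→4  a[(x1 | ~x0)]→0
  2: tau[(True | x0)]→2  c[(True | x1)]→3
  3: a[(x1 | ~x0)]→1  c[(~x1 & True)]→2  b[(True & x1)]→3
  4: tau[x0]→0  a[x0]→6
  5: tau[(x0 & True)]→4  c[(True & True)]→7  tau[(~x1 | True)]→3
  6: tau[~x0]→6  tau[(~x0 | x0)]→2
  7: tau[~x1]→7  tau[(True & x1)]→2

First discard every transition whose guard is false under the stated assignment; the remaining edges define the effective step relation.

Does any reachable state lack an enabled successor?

Answer: DEADLOCK at state 4

Working:
Reachable = {0,1,2,3,4,5,7}
  0: b→5  [1 exit(s)]
  1: a→0  a→4  [2 exit(s)]
  2: c→3  tau→2  [2 exit(s)]
  3: a→1  b→3  [2 exit(s)]
  4: ∅  [STUCK]
  5: c→7  tau→3  [2 exit(s)]
  7: tau→2  [1 exit(s)]
witness 4: b·tau·a·a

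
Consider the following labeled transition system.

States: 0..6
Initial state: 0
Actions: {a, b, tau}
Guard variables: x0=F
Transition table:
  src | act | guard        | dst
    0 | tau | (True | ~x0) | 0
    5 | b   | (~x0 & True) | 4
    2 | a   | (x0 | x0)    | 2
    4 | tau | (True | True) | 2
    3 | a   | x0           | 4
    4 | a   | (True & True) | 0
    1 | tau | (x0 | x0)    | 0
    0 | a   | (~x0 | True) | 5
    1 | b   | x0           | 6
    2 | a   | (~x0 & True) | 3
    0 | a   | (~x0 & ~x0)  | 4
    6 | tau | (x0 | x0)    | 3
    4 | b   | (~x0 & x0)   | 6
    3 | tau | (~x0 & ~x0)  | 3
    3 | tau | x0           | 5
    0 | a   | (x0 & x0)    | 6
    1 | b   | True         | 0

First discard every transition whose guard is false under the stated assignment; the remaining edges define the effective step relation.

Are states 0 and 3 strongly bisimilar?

Answer: NOT BISIMILAR

Working:
Compute ~ classes (split until stable):
  π0 = {{0,1,2,3,4,5,6}}
  π1 = {{0,4},{1,5},{2},{3},{6}}
  π2 = {{0},{1,5},{2},{3},{4},{6}}
  π3 = {{0},{1},{2},{3},{4},{5},{6}}
stable after 4 split(s): 7 block(s)
class of 0: {0}; class of 3: {3}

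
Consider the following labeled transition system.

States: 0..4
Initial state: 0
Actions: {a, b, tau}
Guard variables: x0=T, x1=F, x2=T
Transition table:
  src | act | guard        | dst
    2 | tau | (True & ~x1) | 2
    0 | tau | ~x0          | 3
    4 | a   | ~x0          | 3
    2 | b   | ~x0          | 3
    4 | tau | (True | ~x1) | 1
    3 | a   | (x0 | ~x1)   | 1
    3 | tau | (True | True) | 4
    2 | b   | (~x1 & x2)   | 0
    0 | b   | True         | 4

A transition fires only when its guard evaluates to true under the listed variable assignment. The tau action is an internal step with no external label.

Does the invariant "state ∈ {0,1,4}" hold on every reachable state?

Answer: INVARIANT HOLDS

Trace:
Inv-set: {0,1,4}
Reach set: {0,1,4}
  0: ✓
  1: ✓
  4: ✓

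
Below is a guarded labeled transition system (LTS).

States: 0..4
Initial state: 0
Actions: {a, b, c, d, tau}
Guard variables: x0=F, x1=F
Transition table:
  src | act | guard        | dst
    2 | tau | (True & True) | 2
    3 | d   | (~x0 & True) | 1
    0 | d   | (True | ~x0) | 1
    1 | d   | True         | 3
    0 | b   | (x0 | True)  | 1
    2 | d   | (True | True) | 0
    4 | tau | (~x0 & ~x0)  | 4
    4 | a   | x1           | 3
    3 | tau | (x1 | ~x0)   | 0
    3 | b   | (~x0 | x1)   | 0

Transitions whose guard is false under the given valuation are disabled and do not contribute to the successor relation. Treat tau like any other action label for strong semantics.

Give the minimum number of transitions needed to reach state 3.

BFS to 3:
  depth 0: {0}
  depth 1: {1}
  depth 2: {3}
3 enters at depth 2; path b·d

Answer: 2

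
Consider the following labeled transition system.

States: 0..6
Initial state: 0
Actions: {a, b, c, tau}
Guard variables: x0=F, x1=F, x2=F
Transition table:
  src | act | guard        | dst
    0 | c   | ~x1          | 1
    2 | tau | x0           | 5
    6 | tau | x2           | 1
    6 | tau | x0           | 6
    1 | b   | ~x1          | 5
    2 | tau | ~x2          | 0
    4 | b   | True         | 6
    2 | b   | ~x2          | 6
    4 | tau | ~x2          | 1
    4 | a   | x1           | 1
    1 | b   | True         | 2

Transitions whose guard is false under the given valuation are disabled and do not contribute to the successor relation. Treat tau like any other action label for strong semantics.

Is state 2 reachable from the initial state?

Guard filter leaves 7 enabled edge(s).
Layer 0: {0}
Layer 1: {1}  now seen {0,1}
Layer 2: {2,5}  now seen {0,1,2,5}
Layer 3: {6}  now seen {0,1,2,5,6}
Reach set: {0,1,2,5,6}
witness 2: c·b

Answer: REACHABLE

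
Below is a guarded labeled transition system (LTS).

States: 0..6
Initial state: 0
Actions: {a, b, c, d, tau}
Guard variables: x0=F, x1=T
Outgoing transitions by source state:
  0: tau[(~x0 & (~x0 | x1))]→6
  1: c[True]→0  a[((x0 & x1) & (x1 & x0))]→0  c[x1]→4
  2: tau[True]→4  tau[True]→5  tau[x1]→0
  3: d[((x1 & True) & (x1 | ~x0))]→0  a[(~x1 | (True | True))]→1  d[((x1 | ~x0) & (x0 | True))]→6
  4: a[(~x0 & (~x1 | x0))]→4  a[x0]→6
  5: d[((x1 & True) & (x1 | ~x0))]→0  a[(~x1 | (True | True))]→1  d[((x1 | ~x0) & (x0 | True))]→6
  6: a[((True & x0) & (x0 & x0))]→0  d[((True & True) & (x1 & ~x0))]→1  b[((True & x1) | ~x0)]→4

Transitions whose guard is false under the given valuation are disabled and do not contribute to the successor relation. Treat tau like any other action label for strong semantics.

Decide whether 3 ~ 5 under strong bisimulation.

Bisimulation quotient by refinement:
  round 0: {{0,1,2,3,4,5,6}}
  round 1: {{0,2},{1},{3,5},{4},{6}}
  round 2: {{0},{1},{2},{3,5},{4},{6}}
6 equivalence class(es) (converged in 3)
3∈{3,5}, 5∈{3,5}

Answer: BISIMILAR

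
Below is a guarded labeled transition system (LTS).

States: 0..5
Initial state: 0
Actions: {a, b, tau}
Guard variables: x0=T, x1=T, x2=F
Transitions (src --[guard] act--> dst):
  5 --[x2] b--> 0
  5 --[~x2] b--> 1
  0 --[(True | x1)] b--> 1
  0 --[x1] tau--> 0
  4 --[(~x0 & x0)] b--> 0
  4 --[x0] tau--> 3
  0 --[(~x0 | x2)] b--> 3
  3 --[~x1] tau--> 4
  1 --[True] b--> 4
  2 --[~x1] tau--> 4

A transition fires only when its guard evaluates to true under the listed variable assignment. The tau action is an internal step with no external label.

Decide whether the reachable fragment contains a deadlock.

Reachable = {0,1,3,4}
  0: b→1  tau→0  [deg 2]
  1: b→4  [deg 1]
  3: ∅  [no exit]
  4: tau→3  [deg 1]
witness 3: b·b·tau

Answer: DEADLOCK at state 3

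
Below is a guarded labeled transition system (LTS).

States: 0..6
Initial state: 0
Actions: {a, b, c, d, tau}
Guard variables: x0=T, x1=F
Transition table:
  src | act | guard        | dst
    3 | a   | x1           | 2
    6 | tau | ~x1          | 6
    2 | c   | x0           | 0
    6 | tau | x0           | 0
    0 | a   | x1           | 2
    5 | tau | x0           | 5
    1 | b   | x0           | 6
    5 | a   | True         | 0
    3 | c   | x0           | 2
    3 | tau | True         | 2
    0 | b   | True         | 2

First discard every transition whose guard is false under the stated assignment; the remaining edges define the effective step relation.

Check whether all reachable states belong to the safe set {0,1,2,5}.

Answer: INVARIANT HOLDS

Working:
Allowed set {0,1,2,5}
Reach set: {0,2}
  0: safe
  2: safe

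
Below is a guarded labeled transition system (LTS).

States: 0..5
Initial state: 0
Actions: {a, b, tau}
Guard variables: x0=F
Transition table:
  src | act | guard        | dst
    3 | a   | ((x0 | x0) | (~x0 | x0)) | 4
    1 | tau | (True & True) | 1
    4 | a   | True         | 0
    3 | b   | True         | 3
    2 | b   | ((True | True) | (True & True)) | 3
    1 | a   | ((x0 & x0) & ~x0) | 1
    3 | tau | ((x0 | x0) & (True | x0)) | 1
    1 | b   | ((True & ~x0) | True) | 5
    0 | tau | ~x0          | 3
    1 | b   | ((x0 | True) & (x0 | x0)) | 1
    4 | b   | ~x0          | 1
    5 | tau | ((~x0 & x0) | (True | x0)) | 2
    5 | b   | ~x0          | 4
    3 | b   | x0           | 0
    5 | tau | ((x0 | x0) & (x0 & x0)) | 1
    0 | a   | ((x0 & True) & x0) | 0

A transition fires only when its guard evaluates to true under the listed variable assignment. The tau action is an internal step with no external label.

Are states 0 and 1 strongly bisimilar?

Bisimulation quotient by refinement:
  round 0: {{0,1,2,3,4,5}}
  round 1: {{0},{1,5},{2},{3,4}}
  round 2: {{0},{1},{2},{3},{4},{5}}
6 equivalence class(es) (converged in 3)
[0]={0}  [1]={1}

Answer: NOT BISIMILAR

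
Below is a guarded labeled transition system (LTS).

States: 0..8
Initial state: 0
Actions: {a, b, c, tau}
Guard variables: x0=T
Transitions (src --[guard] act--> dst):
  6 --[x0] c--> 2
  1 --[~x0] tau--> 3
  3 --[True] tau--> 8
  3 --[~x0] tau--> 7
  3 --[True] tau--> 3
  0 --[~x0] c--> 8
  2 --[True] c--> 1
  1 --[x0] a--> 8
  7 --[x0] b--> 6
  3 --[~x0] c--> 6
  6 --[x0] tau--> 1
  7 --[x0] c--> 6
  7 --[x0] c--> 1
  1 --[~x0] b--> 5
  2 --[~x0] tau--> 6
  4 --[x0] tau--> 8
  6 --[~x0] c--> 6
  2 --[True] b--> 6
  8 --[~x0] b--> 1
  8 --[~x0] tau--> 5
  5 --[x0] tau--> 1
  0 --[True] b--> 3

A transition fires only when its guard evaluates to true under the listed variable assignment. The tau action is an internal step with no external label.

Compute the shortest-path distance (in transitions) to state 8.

Answer: 2

Analysis:
Layered search for 8:
  L0 = {0}
  L1 = {3}
  L2 = {8}
depth(8)=2, e.g. b·tau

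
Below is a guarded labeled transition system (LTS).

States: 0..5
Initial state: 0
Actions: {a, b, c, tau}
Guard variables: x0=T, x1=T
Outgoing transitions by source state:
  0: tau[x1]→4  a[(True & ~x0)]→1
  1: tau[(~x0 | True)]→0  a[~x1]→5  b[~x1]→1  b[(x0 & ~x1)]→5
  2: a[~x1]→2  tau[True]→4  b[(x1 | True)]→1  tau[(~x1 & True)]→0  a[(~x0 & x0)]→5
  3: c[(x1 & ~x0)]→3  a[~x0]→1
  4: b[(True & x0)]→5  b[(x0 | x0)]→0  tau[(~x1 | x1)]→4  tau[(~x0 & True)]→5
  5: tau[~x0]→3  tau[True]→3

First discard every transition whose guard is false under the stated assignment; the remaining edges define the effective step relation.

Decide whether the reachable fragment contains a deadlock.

Reachable = {0,3,4,5}
  0: tau→4  [1 exit(s)]
  3: ∅  [deadlock]
  4: b→0  b→5  tau→4  [3 exit(s)]
  5: tau→3  [1 exit(s)]
Path to 3: tau·b·tau

Answer: DEADLOCK at state 3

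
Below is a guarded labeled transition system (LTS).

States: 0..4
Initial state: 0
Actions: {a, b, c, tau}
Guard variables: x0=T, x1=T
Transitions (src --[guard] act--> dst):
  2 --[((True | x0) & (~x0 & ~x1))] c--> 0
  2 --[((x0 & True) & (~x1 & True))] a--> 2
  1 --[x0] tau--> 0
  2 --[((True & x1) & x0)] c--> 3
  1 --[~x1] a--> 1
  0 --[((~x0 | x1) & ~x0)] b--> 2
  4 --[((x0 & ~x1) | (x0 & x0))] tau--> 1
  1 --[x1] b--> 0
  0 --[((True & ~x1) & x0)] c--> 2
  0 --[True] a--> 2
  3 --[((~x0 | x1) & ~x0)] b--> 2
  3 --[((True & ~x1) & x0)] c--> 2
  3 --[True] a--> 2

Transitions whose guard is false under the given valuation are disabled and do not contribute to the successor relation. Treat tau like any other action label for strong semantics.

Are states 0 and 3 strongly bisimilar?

Compute ~ classes (split until stable):
  P[0] = {{0,1,2,3,4}}
  P[1] = {{0,3},{1},{2},{4}}
stable after 2 split(s): 4 block(s)
[0]={0,3}  [3]={0,3}

Answer: BISIMILAR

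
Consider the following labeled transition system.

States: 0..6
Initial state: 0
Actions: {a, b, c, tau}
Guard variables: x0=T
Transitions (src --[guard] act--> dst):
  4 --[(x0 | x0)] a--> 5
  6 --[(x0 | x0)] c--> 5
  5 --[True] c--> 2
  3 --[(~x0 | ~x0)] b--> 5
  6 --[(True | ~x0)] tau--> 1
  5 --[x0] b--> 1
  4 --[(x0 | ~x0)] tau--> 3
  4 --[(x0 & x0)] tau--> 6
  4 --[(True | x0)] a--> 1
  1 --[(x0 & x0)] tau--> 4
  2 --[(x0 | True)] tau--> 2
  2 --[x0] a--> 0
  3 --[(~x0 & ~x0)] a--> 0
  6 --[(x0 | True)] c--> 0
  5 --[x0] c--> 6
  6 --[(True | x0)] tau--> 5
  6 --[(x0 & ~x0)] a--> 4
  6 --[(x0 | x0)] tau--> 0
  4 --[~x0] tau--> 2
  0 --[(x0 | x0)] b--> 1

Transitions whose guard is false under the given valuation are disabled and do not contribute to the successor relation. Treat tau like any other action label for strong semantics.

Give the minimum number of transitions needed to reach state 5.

Answer: 3

Analysis:
BFS to 5:
  Layer 0: {0}
  Layer 1: {1}
  Layer 2: {4}
  Layer 3: {3,5,6}
first hit 5 at d=3 via b·tau·a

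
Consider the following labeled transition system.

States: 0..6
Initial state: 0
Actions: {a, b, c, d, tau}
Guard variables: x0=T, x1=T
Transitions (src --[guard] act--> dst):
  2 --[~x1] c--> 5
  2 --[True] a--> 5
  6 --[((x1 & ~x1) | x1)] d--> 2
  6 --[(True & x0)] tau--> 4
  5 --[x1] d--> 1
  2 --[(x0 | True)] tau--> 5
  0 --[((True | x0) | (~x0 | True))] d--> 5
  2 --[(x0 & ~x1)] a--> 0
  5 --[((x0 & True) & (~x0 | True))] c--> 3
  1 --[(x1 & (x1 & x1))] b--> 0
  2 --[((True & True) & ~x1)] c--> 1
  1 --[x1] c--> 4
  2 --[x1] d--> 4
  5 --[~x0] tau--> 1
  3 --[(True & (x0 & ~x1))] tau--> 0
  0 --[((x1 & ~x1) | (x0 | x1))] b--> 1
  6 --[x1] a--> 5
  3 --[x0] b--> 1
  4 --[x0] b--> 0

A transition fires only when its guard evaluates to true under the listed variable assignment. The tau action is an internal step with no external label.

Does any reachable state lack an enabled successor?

Reach set: {0,1,3,4,5}
  0: b→1  d→5  [2 out]
  1: b→0  c→4  [2 out]
  3: b→1  [1 out]
  4: b→0  [1 out]
  5: c→3  d→1  [2 out]

Answer: DEADLOCK-FREE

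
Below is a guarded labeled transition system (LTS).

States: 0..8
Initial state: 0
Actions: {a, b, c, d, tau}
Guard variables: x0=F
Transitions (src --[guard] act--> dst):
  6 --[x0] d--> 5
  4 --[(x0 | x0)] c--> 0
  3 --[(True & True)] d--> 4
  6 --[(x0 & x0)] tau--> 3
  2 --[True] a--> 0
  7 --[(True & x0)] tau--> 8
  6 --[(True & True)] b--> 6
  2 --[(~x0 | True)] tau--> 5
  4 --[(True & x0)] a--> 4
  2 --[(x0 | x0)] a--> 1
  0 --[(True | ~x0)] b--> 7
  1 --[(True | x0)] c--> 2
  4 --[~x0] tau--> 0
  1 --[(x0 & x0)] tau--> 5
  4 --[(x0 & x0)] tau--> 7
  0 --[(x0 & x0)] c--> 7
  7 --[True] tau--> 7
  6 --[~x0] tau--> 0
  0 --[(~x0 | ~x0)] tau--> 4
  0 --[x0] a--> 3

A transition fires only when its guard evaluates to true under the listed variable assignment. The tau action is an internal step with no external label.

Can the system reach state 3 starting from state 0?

Answer: UNREACHABLE

Analysis:
After dropping false guards: 10 live edges.
depth 0: {0}
depth 1: {4,7}  total {0,4,7}
Reach set: {0,4,7}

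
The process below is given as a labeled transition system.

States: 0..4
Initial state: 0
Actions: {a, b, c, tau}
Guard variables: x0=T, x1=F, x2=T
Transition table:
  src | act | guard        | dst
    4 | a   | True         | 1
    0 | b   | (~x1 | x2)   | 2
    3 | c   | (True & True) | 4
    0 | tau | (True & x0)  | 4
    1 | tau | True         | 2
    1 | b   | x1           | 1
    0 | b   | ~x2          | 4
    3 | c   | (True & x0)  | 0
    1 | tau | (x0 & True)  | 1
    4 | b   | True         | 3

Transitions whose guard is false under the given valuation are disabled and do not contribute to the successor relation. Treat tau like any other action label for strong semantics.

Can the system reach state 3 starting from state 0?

Answer: REACHABLE

Working:
8 transition(s) survive guard evaluation.
Layer 0: {0}
Layer 1: {2,4}  cumulative {0,2,4}
Layer 2: {1,3}  cumulative {0,1,2,3,4}
Reachable = {0,1,2,3,4}
Path to 3: tau·b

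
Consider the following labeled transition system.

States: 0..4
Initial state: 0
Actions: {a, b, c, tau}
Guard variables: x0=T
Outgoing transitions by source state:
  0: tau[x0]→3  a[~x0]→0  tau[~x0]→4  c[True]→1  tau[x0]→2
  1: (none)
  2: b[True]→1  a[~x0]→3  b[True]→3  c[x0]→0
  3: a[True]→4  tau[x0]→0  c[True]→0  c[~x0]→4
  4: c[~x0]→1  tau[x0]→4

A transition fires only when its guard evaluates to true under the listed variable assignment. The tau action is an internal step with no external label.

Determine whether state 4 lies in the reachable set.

Answer: REACHABLE

Working:
After dropping false guards: 10 live edges.
depth 0: {0}
depth 1: {1,2,3}  total {0,1,2,3}
depth 2: {4}  total {0,1,2,3,4}
R = {0,1,2,3,4}
witness 4: tau·a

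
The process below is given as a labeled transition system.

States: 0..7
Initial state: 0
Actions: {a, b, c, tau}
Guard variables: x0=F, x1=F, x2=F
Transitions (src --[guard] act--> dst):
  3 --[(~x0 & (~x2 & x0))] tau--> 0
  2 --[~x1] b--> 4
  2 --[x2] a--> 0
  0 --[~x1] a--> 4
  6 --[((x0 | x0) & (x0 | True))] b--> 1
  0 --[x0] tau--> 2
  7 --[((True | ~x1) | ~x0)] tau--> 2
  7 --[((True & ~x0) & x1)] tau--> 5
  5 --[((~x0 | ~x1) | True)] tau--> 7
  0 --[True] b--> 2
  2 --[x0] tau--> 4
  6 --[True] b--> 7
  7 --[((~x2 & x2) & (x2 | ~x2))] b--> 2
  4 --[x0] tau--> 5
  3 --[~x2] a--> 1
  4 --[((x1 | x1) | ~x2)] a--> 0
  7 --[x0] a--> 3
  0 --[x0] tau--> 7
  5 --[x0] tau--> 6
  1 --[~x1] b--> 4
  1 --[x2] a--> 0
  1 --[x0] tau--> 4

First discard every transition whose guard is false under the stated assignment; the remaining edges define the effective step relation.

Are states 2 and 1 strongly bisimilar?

Answer: BISIMILAR

Working:
Refine partition for ~:
  P[0] = {{0,1,2,3,4,5,6,7}}
  P[1] = {{0},{1,2,6},{3,4},{5,7}}
  P[2] = {{0},{1,2},{3},{4},{5},{6},{7}}
Fixed point at round 3; 7 class(es).
2∈{1,2}, 1∈{1,2}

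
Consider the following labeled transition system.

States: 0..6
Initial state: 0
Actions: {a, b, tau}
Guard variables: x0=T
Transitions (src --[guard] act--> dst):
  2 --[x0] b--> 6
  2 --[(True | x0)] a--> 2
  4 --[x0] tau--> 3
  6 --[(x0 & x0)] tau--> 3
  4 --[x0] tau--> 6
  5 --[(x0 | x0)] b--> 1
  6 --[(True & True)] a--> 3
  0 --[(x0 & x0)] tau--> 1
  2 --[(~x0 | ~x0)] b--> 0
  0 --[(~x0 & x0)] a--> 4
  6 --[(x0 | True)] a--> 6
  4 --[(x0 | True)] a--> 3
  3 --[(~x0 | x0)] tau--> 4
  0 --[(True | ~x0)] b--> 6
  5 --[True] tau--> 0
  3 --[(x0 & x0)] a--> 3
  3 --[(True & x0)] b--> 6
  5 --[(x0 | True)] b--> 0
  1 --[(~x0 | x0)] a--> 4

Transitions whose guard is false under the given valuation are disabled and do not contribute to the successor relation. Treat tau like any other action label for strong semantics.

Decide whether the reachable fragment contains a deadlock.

R = {0,1,3,4,6}
  0: b→6  tau→1  [2 exit(s)]
  1: a→4  [1 exit(s)]
  3: a→3  b→6  tau→4  [3 exit(s)]
  4: a→3  tau→3  tau→6  [3 exit(s)]
  6: a→3  a→6  tau→3  [3 exit(s)]

Answer: DEADLOCK-FREE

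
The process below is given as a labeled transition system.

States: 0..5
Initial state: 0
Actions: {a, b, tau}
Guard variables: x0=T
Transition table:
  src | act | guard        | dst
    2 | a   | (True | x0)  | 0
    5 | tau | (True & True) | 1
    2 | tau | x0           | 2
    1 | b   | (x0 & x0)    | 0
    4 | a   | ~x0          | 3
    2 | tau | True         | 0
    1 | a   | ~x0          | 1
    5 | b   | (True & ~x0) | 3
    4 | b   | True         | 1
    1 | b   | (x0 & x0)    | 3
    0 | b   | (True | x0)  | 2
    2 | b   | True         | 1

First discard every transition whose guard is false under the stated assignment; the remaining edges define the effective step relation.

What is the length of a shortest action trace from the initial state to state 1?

Breadth-first toward 1:
  L0 = {0}
  L1 = {2}
  L2 = {1}
depth(1)=2, e.g. b·b

Answer: 2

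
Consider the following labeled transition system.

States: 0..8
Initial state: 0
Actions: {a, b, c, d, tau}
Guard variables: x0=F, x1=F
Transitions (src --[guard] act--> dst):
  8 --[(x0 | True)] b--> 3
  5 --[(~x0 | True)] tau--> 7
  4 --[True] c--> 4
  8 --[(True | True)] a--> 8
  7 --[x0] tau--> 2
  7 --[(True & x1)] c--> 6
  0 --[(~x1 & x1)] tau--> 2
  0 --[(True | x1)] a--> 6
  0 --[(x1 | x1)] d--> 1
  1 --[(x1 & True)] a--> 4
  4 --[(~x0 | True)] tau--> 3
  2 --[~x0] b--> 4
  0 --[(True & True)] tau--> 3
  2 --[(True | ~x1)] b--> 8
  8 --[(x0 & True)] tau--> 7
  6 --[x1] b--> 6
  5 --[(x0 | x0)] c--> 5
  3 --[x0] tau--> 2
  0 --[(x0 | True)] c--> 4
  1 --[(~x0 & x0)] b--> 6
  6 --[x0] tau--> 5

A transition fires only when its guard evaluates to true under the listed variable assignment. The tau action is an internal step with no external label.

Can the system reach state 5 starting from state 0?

After dropping false guards: 10 live edges.
Layer 0: {0}
Layer 1: {3,4,6}  now seen {0,3,4,6}
R = {0,3,4,6}

Answer: UNREACHABLE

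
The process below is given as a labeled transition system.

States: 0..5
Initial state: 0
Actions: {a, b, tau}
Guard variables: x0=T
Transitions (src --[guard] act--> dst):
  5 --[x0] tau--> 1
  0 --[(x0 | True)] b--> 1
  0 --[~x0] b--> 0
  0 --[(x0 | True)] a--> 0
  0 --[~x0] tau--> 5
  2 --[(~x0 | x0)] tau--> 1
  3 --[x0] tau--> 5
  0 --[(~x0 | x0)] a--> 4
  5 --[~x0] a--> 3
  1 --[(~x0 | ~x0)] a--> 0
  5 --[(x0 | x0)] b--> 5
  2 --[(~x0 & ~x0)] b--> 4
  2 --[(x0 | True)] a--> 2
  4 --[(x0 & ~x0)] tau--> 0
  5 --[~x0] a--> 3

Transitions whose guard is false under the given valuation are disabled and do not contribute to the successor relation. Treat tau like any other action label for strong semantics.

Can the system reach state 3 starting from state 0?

Guard filter leaves 8 enabled edge(s).
depth 0: {0}
depth 1: {1,4}  total {0,1,4}
Reachable = {0,1,4}

Answer: UNREACHABLE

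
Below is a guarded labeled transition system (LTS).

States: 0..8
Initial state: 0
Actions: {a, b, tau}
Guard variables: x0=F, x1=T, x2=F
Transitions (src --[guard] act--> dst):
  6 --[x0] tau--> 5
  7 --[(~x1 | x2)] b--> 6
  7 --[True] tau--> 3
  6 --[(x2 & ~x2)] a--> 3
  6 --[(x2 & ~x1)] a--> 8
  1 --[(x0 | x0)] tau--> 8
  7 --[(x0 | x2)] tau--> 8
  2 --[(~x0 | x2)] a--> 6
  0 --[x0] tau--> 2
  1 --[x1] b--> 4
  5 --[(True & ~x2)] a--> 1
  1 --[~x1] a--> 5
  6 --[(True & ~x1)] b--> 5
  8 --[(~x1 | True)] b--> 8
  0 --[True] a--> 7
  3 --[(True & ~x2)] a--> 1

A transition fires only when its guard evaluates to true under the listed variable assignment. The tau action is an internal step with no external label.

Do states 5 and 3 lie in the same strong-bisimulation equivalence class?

Bisimulation quotient by refinement:
  P[0] = {{0,1,2,3,4,5,6,7,8}}
  P[1] = {{0,2,3,5},{1,8},{4,6},{7}}
  P[2] = {{0},{1},{2},{3,5},{4,6},{7},{8}}
7 equivalence class(es) (converged in 3)
5∈{3,5}, 3∈{3,5}

Answer: BISIMILAR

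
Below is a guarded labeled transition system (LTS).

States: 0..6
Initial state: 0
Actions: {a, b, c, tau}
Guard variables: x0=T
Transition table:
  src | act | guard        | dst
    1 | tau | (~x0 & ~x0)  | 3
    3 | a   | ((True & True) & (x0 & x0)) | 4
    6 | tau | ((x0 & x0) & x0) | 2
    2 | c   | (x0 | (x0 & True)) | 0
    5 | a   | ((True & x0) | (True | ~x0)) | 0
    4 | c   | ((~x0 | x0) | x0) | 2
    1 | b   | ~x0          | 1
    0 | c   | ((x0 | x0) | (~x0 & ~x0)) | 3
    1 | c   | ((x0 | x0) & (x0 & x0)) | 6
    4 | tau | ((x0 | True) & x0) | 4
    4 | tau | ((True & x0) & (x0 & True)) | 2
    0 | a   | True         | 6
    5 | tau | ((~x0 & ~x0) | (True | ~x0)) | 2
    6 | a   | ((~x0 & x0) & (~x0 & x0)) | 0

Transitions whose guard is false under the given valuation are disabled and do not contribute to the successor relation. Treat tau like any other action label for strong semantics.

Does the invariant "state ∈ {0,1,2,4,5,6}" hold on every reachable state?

Answer: INVARIANT VIOLATED at state 3

Trace:
Inv-set: {0,1,2,4,5,6}
Reachable = {0,2,3,4,6}
  0: ✓
  2: ✓
  3: VIOLATES
  4: ✓
  6: ✓
reach 3 via c — violates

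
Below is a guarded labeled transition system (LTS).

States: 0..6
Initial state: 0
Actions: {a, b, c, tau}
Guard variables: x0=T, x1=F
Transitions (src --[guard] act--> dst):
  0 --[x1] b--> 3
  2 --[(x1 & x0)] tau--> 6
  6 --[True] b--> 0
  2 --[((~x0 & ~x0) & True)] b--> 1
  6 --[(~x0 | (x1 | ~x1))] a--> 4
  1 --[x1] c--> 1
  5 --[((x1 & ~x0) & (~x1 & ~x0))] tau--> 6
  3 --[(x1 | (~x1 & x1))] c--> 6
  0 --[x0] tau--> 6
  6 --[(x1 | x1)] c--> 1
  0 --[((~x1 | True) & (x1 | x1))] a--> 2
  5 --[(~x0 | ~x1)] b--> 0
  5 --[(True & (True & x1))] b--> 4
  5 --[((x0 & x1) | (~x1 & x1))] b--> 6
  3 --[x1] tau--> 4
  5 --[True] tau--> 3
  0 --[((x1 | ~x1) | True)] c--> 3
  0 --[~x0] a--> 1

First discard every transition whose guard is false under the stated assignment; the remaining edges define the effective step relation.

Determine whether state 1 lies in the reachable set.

Answer: UNREACHABLE

Working:
6 transition(s) survive guard evaluation.
L0 = {0}
L1 = {3,6}  now seen {0,3,6}
L2 = {4}  now seen {0,3,4,6}
R = {0,3,4,6}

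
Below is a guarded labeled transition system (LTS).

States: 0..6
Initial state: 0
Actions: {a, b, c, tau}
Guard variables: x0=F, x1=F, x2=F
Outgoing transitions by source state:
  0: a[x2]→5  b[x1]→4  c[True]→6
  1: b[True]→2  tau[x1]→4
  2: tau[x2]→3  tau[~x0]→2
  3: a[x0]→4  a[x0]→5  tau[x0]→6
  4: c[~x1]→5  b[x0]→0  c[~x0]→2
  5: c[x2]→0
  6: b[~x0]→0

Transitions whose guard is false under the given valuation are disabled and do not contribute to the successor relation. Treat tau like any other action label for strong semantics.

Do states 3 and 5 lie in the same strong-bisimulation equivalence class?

Bisimulation quotient by refinement:
  π0 = {{0,1,2,3,4,5,6}}
  π1 = {{0,4},{1,6},{2},{3,5}}
  π2 = {{0},{1},{2},{3,5},{4},{6}}
Fixed point at round 3; 6 class(es).
class of 3: {3,5}; class of 5: {3,5}

Answer: BISIMILAR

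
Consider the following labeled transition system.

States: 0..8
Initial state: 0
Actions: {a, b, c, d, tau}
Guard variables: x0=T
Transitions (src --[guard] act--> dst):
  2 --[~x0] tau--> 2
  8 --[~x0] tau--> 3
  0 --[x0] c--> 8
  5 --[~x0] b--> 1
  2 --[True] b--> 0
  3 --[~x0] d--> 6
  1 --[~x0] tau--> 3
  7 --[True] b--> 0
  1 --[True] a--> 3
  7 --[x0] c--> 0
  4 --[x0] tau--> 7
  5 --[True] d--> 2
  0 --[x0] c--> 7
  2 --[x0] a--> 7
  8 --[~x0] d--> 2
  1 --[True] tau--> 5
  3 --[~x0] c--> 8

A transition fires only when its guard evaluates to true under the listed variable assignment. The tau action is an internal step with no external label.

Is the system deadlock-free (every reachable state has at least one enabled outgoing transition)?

Answer: DEADLOCK at state 8

Analysis:
Reachable = {0,7,8}
  0: c→7  c→8  [deg 2]
  7: b→0  c→0  [deg 2]
  8: ∅  [deadlock]
trace reaching 8: c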